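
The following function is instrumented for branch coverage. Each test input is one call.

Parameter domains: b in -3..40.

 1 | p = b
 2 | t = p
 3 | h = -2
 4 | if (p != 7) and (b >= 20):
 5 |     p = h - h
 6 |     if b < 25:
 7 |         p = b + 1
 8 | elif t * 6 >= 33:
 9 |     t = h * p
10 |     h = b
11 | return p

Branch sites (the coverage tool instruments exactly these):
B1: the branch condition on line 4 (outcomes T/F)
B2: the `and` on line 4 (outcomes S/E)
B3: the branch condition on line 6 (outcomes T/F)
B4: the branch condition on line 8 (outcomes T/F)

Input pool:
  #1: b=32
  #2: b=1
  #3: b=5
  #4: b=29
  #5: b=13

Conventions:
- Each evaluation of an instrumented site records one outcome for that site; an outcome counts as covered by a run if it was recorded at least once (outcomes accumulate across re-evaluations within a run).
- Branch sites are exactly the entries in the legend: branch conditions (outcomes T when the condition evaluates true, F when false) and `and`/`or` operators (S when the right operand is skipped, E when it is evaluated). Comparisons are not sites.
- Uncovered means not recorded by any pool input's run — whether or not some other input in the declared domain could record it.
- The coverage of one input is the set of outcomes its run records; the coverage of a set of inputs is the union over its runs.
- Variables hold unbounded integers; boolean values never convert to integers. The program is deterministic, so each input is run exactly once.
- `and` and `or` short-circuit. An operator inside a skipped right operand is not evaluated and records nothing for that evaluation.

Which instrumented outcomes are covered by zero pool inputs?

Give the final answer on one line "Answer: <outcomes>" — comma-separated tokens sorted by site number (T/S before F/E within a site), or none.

input #1 (b=32): events B2->E, B1->T, B3->F; covers B1=T, B2=E, B3=F
input #2 (b=1): events B2->E, B1->F, B4->F; covers B1=F, B2=E, B4=F
input #3 (b=5): events B2->E, B1->F, B4->F; covers B1=F, B2=E, B4=F
input #4 (b=29): events B2->E, B1->T, B3->F; covers B1=T, B2=E, B3=F
input #5 (b=13): events B2->E, B1->F, B4->T; covers B1=F, B2=E, B4=T
union over the pool: B1=T, B1=F, B2=E, B3=F, B4=T, B4=F
uncovered (2 of 8): B2=S, B3=T

Answer: B2=S, B3=T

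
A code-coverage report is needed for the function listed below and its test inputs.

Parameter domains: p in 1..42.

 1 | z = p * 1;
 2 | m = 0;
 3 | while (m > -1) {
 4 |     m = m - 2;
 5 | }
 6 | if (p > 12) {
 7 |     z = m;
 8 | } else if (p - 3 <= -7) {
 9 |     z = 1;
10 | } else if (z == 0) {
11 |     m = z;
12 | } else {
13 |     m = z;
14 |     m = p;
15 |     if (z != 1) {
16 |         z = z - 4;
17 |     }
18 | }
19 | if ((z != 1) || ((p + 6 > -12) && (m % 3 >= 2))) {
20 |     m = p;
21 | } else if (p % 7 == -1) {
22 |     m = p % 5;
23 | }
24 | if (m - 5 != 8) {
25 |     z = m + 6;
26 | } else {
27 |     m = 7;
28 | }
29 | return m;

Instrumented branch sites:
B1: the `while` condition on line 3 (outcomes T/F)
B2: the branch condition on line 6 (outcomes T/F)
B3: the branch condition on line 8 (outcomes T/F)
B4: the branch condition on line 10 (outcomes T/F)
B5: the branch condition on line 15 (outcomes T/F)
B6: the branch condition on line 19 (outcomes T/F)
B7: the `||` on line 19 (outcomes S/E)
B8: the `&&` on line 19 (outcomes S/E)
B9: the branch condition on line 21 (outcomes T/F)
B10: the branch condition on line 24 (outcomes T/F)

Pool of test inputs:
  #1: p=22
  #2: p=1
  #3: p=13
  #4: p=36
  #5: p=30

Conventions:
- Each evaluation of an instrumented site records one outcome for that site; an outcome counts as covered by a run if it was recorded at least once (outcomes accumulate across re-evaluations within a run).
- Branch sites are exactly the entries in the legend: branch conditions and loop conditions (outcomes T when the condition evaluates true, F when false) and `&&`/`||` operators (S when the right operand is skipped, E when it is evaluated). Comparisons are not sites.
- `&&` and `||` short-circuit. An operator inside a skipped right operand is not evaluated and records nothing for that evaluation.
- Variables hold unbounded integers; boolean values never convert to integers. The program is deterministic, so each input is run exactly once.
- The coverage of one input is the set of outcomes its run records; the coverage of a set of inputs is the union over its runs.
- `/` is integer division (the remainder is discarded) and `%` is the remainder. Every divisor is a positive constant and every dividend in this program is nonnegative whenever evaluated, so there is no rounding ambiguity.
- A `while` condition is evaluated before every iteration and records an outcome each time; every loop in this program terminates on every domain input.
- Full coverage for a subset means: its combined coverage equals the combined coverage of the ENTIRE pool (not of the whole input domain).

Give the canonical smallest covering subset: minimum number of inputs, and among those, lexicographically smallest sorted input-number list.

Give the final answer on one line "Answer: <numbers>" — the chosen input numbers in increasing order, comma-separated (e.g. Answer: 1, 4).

test 1 (p=22) fires B1->T, B1->F, B2->T, B7->S, B6->T, B10->T; hits B1=T, B1=F, B2=T, B6=T, B7=S, B10=T
test 2 (p=1) fires B1->T, B1->F, B2->F, B3->F, B4->F, B5->F, B7->E, B8->E, B6->F, B9->F, B10->T; hits B1=T, B1=F, B2=F, B3=F, B4=F, B5=F, B6=F, B7=E, B8=E, B9=F, B10=T
test 3 (p=13) fires B1->T, B1->F, B2->T, B7->S, B6->T, B10->F; hits B1=T, B1=F, B2=T, B6=T, B7=S, B10=F
test 4 (p=36) fires B1->T, B1->F, B2->T, B7->S, B6->T, B10->T; hits B1=T, B1=F, B2=T, B6=T, B7=S, B10=T
test 5 (p=30) fires B1->T, B1->F, B2->T, B7->S, B6->T, B10->T; hits B1=T, B1=F, B2=T, B6=T, B7=S, B10=T
pool-wide coverage (15 outcomes): B1=T, B1=F, B2=T, B2=F, B3=F, B4=F, B5=F, B6=T, B6=F, B7=S, B7=E, B8=E, B9=F, B10=T, B10=F
checked all size-1 subsets: none covers 15 outcomes (max 11/15)
size 2: inputs {2, 3} cover all 15 outcomes, and no lexicographically smaller subset of this size does

Answer: 2, 3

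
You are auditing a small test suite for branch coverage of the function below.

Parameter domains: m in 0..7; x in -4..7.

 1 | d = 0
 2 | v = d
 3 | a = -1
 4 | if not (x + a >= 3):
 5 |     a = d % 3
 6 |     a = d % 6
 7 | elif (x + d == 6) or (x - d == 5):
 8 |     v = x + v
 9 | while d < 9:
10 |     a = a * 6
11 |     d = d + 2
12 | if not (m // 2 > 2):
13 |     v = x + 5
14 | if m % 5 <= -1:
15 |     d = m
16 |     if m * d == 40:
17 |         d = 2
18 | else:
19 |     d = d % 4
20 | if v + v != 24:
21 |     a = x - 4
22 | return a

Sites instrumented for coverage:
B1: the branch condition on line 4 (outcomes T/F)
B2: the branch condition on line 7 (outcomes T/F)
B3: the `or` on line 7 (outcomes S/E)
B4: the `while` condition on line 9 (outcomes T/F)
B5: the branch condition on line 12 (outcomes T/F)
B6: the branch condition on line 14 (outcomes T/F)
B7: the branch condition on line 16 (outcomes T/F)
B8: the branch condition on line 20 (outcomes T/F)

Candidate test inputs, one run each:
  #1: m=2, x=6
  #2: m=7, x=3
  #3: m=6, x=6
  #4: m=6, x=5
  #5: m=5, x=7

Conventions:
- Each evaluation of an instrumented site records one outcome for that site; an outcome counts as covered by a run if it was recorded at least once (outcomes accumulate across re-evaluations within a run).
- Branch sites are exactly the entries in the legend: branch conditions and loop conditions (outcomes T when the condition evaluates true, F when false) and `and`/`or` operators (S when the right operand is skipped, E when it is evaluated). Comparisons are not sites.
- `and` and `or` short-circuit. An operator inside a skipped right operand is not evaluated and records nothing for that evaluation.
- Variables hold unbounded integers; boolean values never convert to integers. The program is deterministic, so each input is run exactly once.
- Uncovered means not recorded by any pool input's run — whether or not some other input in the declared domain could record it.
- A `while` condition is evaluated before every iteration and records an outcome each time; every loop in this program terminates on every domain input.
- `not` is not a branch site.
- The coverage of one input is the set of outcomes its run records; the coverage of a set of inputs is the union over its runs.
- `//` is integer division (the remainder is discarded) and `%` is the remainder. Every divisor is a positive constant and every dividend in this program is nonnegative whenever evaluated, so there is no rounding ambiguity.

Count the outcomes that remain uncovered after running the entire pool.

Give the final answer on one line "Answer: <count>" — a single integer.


#1 (m=2, x=6) -> covered: B1=F, B2=T, B3=S, B4=T, B4=F, B5=T, B6=F, B8=T
#2 (m=7, x=3) -> covered: B1=T, B4=T, B4=F, B5=F, B6=F, B8=T
#3 (m=6, x=6) -> covered: B1=F, B2=T, B3=S, B4=T, B4=F, B5=F, B6=F, B8=T
#4 (m=6, x=5) -> covered: B1=F, B2=T, B3=E, B4=T, B4=F, B5=F, B6=F, B8=T
#5 (m=5, x=7) -> covered: B1=F, B2=F, B3=E, B4=T, B4=F, B5=T, B6=F, B8=F
union over the pool: B1=T, B1=F, B2=T, B2=F, B3=S, B3=E, B4=T, B4=F, B5=T, B5=F, B6=F, B8=T, B8=F
uncovered (3 of 16): B6=T, B7=T, B7=F
Answer: 3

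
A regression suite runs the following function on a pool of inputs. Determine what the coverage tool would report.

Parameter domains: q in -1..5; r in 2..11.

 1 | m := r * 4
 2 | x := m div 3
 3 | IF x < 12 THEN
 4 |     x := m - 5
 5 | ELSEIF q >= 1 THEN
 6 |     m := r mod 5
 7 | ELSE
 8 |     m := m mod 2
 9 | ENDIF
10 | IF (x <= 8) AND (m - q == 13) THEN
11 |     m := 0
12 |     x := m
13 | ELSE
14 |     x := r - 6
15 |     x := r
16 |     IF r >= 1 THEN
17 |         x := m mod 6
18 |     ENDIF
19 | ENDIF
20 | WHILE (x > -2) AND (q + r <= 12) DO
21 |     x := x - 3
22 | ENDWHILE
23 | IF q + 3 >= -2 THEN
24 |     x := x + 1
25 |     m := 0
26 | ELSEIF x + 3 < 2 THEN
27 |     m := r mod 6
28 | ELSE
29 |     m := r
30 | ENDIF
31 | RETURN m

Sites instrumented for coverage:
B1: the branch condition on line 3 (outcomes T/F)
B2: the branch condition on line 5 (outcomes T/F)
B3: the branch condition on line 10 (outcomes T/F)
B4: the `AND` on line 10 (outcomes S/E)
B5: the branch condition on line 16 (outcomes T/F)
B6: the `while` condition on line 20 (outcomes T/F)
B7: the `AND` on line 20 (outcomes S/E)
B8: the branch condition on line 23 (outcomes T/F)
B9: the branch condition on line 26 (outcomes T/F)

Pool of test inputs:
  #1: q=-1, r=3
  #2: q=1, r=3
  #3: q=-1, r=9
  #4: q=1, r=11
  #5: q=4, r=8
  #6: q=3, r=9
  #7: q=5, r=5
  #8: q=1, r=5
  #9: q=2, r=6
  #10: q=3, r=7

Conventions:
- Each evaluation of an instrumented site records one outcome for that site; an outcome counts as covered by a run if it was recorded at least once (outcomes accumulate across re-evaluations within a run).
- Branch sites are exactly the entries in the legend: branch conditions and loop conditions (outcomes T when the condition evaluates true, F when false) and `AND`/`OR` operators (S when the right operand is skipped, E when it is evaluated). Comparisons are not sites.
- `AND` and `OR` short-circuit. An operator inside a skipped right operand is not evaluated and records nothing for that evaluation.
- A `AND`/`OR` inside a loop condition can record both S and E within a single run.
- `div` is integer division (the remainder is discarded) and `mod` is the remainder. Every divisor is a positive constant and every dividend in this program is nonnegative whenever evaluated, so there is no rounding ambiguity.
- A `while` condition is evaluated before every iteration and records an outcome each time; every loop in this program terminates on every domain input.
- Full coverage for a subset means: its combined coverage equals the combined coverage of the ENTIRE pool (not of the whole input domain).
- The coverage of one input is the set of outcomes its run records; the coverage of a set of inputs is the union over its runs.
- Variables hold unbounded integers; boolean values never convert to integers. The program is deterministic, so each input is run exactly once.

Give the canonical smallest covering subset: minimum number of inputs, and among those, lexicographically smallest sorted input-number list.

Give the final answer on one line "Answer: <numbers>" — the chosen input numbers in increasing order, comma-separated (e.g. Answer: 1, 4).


input #1 (q=-1, r=3): covers B1=T, B3=T, B4=E, B6=T, B6=F, B7=S, B7=E, B8=T
input #2 (q=1, r=3): covers B1=T, B3=F, B4=E, B5=T, B6=T, B6=F, B7=S, B7=E, B8=T
input #3 (q=-1, r=9): covers B1=F, B2=F, B3=F, B4=S, B5=T, B6=T, B6=F, B7=S, B7=E, B8=T
input #4 (q=1, r=11): covers B1=F, B2=T, B3=F, B4=S, B5=T, B6=T, B6=F, B7=S, B7=E, B8=T
input #5 (q=4, r=8): covers B1=T, B3=F, B4=S, B5=T, B6=T, B6=F, B7=S, B7=E, B8=T
input #6 (q=3, r=9): covers B1=F, B2=T, B3=F, B4=S, B5=T, B6=T, B6=F, B7=S, B7=E, B8=T
input #7 (q=5, r=5): covers B1=T, B3=F, B4=S, B5=T, B6=T, B6=F, B7=S, B7=E, B8=T
input #8 (q=1, r=5): covers B1=T, B3=F, B4=S, B5=T, B6=T, B6=F, B7=S, B7=E, B8=T
input #9 (q=2, r=6): covers B1=T, B3=F, B4=S, B5=T, B6=T, B6=F, B7=S, B7=E, B8=T
input #10 (q=3, r=7): covers B1=T, B3=F, B4=S, B5=T, B6=T, B6=F, B7=S, B7=E, B8=T
union over all inputs: B1=T, B1=F, B2=T, B2=F, B3=T, B3=F, B4=S, B4=E, B5=T, B6=T, B6=F, B7=S, B7=E, B8=T (14 outcomes)
size 1 is not enough: best union over all size-1 subsets is 10/14
size 2 is not enough: best union over all size-2 subsets is 13/14
at size 3, {1, 3, 4} reaches all 14 outcomes; every lexicographically earlier size-3 subset fails
Answer: 1, 3, 4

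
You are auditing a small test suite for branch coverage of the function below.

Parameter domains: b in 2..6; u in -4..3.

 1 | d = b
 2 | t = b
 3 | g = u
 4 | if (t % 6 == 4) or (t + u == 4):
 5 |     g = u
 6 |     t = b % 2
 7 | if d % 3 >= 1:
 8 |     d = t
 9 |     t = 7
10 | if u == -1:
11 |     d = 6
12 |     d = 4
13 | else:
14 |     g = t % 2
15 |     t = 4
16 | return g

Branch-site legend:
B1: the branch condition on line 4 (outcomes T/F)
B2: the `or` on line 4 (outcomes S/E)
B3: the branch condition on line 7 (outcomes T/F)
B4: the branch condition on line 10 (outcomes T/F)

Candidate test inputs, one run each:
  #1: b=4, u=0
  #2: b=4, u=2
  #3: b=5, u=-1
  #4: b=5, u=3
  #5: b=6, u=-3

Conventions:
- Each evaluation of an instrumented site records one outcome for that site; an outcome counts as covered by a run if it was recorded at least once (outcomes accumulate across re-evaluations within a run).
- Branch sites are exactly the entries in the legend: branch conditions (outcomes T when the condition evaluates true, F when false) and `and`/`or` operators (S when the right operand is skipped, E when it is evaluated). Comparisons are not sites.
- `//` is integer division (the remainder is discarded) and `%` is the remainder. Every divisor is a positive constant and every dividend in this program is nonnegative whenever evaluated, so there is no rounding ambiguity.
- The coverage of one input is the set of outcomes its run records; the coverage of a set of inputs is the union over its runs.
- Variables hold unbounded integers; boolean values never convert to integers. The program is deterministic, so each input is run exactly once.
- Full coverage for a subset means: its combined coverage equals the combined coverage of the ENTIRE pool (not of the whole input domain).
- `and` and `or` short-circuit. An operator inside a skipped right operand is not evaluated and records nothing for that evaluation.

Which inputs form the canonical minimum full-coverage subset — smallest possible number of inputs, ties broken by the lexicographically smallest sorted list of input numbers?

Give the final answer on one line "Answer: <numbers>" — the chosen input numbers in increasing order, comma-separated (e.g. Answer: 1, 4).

test 1 (b=4, u=0) fires B2->S, B1->T, B3->T, B4->F; hits B1=T, B2=S, B3=T, B4=F
test 2 (b=4, u=2) fires B2->S, B1->T, B3->T, B4->F; hits B1=T, B2=S, B3=T, B4=F
test 3 (b=5, u=-1) fires B2->E, B1->T, B3->T, B4->T; hits B1=T, B2=E, B3=T, B4=T
test 4 (b=5, u=3) fires B2->E, B1->F, B3->T, B4->F; hits B1=F, B2=E, B3=T, B4=F
test 5 (b=6, u=-3) fires B2->E, B1->F, B3->F, B4->F; hits B1=F, B2=E, B3=F, B4=F
union over all inputs: B1=T, B1=F, B2=S, B2=E, B3=T, B3=F, B4=T, B4=F (8 outcomes)
checked all size-1 subsets: none covers 8 outcomes (max 4/8)
checked all size-2 subsets: none covers 8 outcomes (max 7/8)
size 3: inputs {1, 3, 5} cover all 8 outcomes, and no lexicographically smaller subset of this size does

Answer: 1, 3, 5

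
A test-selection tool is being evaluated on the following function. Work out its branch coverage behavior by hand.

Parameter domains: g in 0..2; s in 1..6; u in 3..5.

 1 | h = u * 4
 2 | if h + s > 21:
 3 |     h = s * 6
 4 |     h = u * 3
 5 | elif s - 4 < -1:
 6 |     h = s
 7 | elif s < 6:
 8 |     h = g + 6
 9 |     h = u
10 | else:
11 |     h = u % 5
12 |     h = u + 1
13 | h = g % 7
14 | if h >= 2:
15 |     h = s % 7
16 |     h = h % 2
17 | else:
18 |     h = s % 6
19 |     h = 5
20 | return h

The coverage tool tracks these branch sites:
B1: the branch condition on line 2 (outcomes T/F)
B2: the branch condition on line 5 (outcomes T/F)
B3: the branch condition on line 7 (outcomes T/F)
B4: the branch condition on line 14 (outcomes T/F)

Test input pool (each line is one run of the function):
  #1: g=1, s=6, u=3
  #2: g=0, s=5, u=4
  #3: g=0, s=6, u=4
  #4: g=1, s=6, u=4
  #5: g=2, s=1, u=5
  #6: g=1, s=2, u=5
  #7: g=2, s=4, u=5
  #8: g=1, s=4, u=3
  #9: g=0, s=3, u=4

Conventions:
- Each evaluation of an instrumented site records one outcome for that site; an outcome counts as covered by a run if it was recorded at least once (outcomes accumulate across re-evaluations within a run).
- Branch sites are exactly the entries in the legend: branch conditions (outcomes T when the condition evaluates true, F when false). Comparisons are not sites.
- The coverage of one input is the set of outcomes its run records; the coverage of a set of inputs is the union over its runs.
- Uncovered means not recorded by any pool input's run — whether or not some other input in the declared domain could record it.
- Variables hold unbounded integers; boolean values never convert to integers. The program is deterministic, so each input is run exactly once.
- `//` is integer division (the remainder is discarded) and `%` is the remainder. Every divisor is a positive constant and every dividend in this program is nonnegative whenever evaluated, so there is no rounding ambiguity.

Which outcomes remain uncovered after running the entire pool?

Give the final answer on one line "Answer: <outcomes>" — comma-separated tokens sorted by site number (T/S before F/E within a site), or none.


test 1 (g=1, s=6, u=3) hits B1=F, B2=F, B3=F, B4=F
test 2 (g=0, s=5, u=4) hits B1=F, B2=F, B3=T, B4=F
test 3 (g=0, s=6, u=4) hits B1=T, B4=F
test 4 (g=1, s=6, u=4) hits B1=T, B4=F
test 5 (g=2, s=1, u=5) hits B1=F, B2=T, B4=T
test 6 (g=1, s=2, u=5) hits B1=T, B4=F
test 7 (g=2, s=4, u=5) hits B1=T, B4=T
test 8 (g=1, s=4, u=3) hits B1=F, B2=F, B3=T, B4=F
test 9 (g=0, s=3, u=4) hits B1=F, B2=F, B3=T, B4=F
union over the pool: B1=T, B1=F, B2=T, B2=F, B3=T, B3=F, B4=T, B4=F
uncovered (0 of 8): none
Answer: none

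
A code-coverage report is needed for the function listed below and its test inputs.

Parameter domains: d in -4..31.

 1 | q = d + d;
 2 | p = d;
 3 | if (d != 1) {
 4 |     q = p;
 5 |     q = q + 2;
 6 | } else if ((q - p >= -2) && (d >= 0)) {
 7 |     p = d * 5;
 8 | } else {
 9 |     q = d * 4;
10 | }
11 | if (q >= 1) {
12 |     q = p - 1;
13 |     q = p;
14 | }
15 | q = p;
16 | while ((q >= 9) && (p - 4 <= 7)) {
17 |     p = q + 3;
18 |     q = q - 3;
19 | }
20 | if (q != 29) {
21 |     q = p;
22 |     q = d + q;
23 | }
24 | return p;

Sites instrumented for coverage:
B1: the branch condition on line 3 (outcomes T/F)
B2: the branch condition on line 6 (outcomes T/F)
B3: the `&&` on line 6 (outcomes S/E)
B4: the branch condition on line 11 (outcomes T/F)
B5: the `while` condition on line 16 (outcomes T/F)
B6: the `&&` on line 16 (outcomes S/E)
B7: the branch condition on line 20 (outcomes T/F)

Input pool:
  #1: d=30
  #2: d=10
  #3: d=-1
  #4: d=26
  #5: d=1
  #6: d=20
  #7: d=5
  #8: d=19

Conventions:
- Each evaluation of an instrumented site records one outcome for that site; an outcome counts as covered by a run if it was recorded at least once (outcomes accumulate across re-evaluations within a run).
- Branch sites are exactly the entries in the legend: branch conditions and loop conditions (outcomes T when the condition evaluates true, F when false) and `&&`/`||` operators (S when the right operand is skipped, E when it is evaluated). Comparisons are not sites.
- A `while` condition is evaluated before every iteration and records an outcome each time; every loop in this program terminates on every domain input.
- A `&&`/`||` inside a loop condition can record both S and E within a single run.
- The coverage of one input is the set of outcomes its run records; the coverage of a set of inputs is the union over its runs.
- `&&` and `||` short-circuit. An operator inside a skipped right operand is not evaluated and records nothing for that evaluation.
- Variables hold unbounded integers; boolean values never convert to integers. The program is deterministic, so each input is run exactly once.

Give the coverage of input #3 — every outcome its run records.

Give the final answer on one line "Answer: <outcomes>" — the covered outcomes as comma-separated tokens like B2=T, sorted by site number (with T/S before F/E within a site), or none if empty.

Event log for input #3 (d=-1):
  B1->T, B4->T, B6->S, B5->F, B7->T
collecting distinct outcomes: B1=T, B4=T, B5=F, B6=S, B7=T

Answer: B1=T, B4=T, B5=F, B6=S, B7=T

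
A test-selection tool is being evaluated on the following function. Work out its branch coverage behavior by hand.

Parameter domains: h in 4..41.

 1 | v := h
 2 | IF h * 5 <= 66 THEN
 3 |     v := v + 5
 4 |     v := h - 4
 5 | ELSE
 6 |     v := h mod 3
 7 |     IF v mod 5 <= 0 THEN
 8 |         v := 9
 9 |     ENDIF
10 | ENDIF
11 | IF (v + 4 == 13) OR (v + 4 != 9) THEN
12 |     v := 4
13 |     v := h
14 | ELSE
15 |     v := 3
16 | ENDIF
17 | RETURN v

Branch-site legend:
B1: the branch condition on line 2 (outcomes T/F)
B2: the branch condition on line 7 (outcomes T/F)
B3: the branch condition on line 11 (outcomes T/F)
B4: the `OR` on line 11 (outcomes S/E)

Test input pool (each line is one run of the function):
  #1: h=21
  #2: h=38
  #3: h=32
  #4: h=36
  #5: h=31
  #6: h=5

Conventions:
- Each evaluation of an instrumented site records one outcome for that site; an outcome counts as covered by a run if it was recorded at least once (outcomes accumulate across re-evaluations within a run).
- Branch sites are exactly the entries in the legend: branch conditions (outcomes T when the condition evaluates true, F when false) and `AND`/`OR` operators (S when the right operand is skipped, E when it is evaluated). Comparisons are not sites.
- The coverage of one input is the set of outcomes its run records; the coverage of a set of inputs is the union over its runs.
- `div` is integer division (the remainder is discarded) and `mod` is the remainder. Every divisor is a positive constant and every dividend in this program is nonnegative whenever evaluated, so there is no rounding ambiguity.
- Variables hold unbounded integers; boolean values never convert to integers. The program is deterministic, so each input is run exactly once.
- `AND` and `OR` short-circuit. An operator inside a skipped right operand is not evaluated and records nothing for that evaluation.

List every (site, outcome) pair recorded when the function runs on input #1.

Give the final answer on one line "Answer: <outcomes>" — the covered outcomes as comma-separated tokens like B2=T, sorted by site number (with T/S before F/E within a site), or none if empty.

Event log for input #1 (h=21):
  B1->F, B2->T, B4->S, B3->T
deduplicating events, the covered set is: B1=F, B2=T, B3=T, B4=S

Answer: B1=F, B2=T, B3=T, B4=S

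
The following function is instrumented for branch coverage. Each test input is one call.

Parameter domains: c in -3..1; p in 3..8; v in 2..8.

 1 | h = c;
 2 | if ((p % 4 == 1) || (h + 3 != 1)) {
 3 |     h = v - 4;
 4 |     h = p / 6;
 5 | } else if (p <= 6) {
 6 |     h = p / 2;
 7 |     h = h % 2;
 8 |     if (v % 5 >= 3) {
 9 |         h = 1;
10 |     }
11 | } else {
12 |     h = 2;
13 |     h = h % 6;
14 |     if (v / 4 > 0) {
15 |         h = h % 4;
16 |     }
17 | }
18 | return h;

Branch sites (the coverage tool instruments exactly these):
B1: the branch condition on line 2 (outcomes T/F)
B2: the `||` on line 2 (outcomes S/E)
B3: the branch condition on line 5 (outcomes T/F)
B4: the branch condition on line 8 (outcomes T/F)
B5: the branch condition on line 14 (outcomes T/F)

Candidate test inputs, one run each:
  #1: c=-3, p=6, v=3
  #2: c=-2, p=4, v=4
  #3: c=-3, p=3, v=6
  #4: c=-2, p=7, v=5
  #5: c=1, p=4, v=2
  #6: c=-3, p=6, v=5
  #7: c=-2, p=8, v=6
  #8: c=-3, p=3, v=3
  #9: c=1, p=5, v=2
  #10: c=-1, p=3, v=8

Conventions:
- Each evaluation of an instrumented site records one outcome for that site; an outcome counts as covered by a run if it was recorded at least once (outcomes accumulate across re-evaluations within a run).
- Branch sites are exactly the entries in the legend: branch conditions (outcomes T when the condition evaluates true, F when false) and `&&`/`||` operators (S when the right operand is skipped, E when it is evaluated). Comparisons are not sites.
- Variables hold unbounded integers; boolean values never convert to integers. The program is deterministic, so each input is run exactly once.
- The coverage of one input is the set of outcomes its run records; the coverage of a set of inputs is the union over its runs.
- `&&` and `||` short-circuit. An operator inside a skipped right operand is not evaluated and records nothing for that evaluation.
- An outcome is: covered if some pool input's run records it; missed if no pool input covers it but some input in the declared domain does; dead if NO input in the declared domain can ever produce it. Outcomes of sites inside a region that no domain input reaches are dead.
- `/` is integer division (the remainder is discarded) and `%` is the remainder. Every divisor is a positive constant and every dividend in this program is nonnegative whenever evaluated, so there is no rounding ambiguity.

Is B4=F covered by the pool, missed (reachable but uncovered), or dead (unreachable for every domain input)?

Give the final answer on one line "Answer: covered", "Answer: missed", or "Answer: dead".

no pool input records B4=F
but domain input (c=-2, p=3, v=2) does record it -> reachable, so missed

Answer: missed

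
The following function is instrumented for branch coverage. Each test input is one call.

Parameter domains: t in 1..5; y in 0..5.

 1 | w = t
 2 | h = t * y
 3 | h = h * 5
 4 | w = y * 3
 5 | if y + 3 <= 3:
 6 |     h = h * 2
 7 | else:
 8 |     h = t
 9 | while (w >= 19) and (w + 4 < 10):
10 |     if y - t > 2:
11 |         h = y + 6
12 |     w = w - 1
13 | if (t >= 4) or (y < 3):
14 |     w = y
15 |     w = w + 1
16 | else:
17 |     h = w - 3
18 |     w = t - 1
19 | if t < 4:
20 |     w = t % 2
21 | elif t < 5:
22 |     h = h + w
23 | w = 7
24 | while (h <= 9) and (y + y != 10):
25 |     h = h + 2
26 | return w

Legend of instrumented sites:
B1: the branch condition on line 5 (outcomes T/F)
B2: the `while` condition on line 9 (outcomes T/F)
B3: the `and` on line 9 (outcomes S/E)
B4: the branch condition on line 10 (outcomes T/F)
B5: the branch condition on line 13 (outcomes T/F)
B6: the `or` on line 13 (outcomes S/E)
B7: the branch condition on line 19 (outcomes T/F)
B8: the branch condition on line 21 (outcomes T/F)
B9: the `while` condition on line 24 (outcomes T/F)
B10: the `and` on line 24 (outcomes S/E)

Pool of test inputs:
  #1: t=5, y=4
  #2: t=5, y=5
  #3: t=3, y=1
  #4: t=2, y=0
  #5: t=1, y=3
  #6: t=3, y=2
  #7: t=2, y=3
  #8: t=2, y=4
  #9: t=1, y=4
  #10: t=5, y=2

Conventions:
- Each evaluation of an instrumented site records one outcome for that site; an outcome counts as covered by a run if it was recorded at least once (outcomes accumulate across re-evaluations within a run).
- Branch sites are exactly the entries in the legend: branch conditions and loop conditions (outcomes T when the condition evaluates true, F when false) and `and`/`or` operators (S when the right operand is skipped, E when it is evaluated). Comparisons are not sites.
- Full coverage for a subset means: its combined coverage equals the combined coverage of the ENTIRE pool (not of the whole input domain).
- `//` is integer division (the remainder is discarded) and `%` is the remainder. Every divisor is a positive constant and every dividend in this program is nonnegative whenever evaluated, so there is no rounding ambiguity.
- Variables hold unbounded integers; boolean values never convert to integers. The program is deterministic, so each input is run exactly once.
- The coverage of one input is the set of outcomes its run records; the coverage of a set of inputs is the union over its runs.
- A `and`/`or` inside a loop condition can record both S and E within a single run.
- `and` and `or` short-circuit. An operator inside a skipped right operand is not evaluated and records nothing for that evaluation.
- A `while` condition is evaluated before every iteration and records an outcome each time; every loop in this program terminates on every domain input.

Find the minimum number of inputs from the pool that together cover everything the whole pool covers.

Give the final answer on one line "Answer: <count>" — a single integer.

run #1 (t=5, y=4) records B1=F, B2=F, B3=S, B5=T, B6=S, B7=F, B8=F, B9=T, B9=F, B10=S, B10=E
run #2 (t=5, y=5) records B1=F, B2=F, B3=S, B5=T, B6=S, B7=F, B8=F, B9=F, B10=E
run #3 (t=3, y=1) records B1=F, B2=F, B3=S, B5=T, B6=E, B7=T, B9=T, B9=F, B10=S, B10=E
run #4 (t=2, y=0) records B1=T, B2=F, B3=S, B5=T, B6=E, B7=T, B9=T, B9=F, B10=S, B10=E
run #5 (t=1, y=3) records B1=F, B2=F, B3=S, B5=F, B6=E, B7=T, B9=T, B9=F, B10=S, B10=E
run #6 (t=3, y=2) records B1=F, B2=F, B3=S, B5=T, B6=E, B7=T, B9=T, B9=F, B10=S, B10=E
run #7 (t=2, y=3) records B1=F, B2=F, B3=S, B5=F, B6=E, B7=T, B9=T, B9=F, B10=S, B10=E
run #8 (t=2, y=4) records B1=F, B2=F, B3=S, B5=F, B6=E, B7=T, B9=T, B9=F, B10=S, B10=E
run #9 (t=1, y=4) records B1=F, B2=F, B3=S, B5=F, B6=E, B7=T, B9=T, B9=F, B10=S, B10=E
run #10 (t=5, y=2) records B1=F, B2=F, B3=S, B5=T, B6=S, B7=F, B8=F, B9=T, B9=F, B10=S, B10=E
the full pool covers 15 outcomes: B1=T, B1=F, B2=F, B3=S, B5=T, B5=F, B6=S, B6=E, B7=T, B7=F, B8=F, B9=T, B9=F, B10=S, B10=E
checked all size-1 subsets: none covers 15 outcomes (max 11/15)
checked all size-2 subsets: none covers 15 outcomes (max 14/15)
inputs {1, 4, 5} (size 3) cover everything; no size-3 subset with a lexicographically smaller index list covers all 15

Answer: 3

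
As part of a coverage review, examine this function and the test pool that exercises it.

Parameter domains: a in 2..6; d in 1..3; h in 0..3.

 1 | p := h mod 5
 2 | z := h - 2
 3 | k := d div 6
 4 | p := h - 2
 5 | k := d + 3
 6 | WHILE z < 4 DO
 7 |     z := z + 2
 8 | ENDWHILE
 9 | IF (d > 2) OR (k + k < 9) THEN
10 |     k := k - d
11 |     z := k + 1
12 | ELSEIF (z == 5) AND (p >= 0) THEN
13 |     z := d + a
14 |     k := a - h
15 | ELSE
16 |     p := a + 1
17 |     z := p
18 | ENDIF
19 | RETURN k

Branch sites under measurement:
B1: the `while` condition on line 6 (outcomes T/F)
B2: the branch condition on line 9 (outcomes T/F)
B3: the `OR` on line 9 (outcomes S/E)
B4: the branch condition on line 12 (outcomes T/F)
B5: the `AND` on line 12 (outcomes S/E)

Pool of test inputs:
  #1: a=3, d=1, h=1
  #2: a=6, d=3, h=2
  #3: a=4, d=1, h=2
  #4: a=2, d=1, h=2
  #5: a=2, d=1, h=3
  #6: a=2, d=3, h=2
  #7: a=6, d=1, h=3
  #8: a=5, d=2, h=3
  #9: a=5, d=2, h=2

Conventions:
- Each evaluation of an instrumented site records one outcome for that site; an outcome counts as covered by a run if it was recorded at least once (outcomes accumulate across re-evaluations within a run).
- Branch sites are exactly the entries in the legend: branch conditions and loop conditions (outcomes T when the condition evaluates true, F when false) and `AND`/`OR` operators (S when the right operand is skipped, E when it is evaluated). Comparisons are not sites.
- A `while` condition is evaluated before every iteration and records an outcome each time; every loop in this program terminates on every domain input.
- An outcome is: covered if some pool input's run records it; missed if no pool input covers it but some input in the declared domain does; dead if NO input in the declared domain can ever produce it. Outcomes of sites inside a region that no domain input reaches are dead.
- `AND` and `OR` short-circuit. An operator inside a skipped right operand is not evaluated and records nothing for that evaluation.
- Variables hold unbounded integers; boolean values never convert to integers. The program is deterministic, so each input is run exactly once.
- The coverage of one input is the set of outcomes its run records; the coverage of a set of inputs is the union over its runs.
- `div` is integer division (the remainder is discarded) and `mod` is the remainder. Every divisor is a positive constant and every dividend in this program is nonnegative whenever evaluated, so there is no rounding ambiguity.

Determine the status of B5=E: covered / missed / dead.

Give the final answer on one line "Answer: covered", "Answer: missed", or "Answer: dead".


B5=E is recorded by pool input(s) 8 -> covered
Answer: covered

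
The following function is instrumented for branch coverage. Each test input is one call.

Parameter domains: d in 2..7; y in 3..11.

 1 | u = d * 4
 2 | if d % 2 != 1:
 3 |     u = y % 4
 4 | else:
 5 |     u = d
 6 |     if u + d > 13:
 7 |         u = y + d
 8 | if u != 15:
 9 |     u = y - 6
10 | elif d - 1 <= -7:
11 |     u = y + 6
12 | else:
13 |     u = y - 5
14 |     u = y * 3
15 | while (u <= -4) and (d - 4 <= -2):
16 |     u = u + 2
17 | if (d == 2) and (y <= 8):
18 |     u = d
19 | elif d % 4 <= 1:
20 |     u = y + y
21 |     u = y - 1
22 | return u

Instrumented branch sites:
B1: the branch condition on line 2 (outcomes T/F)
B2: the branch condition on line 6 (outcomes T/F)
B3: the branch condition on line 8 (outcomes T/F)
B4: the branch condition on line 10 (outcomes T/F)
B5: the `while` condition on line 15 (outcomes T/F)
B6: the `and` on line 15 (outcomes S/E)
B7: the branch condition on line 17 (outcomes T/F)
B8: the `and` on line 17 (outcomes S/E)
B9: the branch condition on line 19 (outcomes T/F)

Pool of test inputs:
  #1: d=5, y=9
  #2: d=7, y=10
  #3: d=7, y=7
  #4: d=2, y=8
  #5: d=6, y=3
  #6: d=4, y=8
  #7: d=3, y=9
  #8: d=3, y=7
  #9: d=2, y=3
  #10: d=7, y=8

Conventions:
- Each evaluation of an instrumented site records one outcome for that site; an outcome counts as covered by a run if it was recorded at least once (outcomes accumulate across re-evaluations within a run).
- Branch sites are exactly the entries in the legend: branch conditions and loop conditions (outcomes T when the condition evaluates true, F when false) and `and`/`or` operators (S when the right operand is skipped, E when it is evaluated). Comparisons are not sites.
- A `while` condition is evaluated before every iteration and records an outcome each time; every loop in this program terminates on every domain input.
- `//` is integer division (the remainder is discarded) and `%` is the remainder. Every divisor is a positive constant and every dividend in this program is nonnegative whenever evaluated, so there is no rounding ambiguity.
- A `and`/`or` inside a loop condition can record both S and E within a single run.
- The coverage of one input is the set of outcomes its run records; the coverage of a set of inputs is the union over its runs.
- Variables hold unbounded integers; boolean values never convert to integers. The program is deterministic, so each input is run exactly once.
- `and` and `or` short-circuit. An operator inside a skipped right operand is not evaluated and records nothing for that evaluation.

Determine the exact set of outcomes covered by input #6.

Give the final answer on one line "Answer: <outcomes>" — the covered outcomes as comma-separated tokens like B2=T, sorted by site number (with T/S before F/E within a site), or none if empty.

Simulating input #6 (d=4, y=8) step by step:
  B1->T, B3->T, B6->S, B5->F, B8->S, B7->F, B9->T
as a set, this run covers: B1=T, B3=T, B5=F, B6=S, B7=F, B8=S, B9=T

Answer: B1=T, B3=T, B5=F, B6=S, B7=F, B8=S, B9=T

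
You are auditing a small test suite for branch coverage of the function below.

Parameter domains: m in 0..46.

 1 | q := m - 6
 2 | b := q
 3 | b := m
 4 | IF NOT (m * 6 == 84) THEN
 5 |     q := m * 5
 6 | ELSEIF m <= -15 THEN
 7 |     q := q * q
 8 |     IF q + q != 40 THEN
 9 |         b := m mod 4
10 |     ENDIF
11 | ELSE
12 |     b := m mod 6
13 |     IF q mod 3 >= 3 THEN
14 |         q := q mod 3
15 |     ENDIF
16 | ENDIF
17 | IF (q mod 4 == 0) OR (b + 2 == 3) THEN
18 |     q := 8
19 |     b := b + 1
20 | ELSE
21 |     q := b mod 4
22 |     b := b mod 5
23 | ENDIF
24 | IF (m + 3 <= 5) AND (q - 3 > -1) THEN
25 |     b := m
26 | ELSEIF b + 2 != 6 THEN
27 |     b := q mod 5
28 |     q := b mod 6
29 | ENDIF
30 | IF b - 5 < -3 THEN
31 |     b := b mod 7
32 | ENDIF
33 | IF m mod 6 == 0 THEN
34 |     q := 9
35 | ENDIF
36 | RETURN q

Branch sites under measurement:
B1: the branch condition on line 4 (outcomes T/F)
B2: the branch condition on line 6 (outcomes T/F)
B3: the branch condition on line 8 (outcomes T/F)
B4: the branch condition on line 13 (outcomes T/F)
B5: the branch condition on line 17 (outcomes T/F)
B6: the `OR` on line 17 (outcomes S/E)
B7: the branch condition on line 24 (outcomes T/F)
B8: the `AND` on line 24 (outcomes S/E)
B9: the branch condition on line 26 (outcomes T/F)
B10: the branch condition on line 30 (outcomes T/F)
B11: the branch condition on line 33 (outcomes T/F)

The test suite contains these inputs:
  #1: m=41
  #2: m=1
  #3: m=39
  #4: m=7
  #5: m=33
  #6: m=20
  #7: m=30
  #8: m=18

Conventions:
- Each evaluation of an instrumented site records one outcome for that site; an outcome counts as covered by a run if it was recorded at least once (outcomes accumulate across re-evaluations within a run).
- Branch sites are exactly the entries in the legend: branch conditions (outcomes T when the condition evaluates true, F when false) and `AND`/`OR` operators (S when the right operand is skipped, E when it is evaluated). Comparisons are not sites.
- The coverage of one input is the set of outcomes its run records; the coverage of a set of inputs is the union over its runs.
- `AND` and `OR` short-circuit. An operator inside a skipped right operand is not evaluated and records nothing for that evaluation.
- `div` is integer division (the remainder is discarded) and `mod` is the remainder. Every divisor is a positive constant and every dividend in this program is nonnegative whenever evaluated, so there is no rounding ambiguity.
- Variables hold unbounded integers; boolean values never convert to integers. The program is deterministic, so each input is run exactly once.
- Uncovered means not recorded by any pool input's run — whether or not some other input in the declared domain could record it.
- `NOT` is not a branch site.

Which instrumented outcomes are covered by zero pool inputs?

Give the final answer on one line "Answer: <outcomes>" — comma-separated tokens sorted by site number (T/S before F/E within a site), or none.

#1 (m=41) -> B1->T, B6->E, B5->F, B8->S, B7->F, B9->T, B10->T, B11->F; covered: B1=T, B5=F, B6=E, B7=F, B8=S, B9=T, B10=T, B11=F
#2 (m=1) -> B1->T, B6->E, B5->T, B8->E, B7->T, B10->T, B11->F; covered: B1=T, B5=T, B6=E, B7=T, B8=E, B10=T, B11=F
#3 (m=39) -> B1->T, B6->E, B5->F, B8->S, B7->F, B9->F, B10->F, B11->F; covered: B1=T, B5=F, B6=E, B7=F, B8=S, B9=F, B10=F, B11=F
#4 (m=7) -> B1->T, B6->E, B5->F, B8->S, B7->F, B9->T, B10->F, B11->F; covered: B1=T, B5=F, B6=E, B7=F, B8=S, B9=T, B10=F, B11=F
#5 (m=33) -> B1->T, B6->E, B5->F, B8->S, B7->F, B9->T, B10->T, B11->F; covered: B1=T, B5=F, B6=E, B7=F, B8=S, B9=T, B10=T, B11=F
#6 (m=20) -> B1->T, B6->S, B5->T, B8->S, B7->F, B9->T, B10->F, B11->F; covered: B1=T, B5=T, B6=S, B7=F, B8=S, B9=T, B10=F, B11=F
#7 (m=30) -> B1->T, B6->E, B5->F, B8->S, B7->F, B9->T, B10->F, B11->T; covered: B1=T, B5=F, B6=E, B7=F, B8=S, B9=T, B10=F, B11=T
#8 (m=18) -> B1->T, B6->E, B5->F, B8->S, B7->F, B9->T, B10->F, B11->T; covered: B1=T, B5=F, B6=E, B7=F, B8=S, B9=T, B10=F, B11=T
union over the pool: B1=T, B5=T, B5=F, B6=S, B6=E, B7=T, B7=F, B8=S, B8=E, B9=T, B9=F, B10=T, B10=F, B11=T, B11=F
uncovered (7 of 22): B1=F, B2=T, B2=F, B3=T, B3=F, B4=T, B4=F

Answer: B1=F, B2=T, B2=F, B3=T, B3=F, B4=T, B4=F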